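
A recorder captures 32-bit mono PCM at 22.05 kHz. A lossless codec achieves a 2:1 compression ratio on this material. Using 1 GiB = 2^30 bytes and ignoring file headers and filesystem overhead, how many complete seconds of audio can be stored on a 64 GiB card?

Uncompressed byte rate = 22,050 × 4 × 1 = 88,200 bytes/s.
After 2:1 compression, effective rate ≈ 44100 bytes/s.
Capacity = 64 × 1,073,741,824 = 68,719,476,736 bytes.
68,719,476,736 / effective rate ≈ 1558264.78 s → 1,558,264 seconds.

1,558,264 seconds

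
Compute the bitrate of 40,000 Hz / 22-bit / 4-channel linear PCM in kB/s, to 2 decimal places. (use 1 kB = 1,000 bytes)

Bit rate = 40,000 × 22 × 4 = 3,520,000 bits/s.
3,520,000 / 8 = 440,000 B/s = 440.00 kB/s.

440.00 kB/s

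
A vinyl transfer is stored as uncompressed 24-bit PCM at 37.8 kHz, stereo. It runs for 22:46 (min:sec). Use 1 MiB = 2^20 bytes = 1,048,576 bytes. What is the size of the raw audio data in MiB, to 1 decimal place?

Duration = 22:46 (min:sec) = 1,366 s.
Bytes = 37,800 samples/s × 1,366 s × 3 bytes/sample × 2 ch = 309,808,800 bytes.
309,808,800 / 1,048,576 = 295.5 MiB.

295.5 MiB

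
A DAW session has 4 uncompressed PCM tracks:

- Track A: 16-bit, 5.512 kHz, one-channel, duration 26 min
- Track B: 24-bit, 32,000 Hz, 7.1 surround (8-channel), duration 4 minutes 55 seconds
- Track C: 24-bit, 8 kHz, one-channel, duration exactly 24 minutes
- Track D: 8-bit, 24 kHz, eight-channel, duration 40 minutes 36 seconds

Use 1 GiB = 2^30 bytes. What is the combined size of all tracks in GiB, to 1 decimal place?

Track A: 26 min = 1,560 s; 5,512 × 1,560 × 2 × 1 = 17,197,440 bytes.
Track B: 4 minutes 55 seconds = 295 s; 32,000 × 295 × 3 × 8 = 226,560,000 bytes.
Track C: exactly 24 minutes = 1,440 s; 8,000 × 1,440 × 3 × 1 = 34,560,000 bytes.
Track D: 40 minutes 36 seconds = 2,436 s; 24,000 × 2,436 × 1 × 8 = 467,712,000 bytes.
Total = 746,029,440 bytes = 0.7 GiB.

0.7 GiB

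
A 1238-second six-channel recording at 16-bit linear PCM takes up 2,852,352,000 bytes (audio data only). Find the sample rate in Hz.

192,000 Hz

Bytes = sample_rate × seconds × bytes_per_sample × channels.
sample_rate = 2,852,352,000 / (1,238 × 2 × 6) = 2,852,352,000 / 14,856 = 192,000 Hz.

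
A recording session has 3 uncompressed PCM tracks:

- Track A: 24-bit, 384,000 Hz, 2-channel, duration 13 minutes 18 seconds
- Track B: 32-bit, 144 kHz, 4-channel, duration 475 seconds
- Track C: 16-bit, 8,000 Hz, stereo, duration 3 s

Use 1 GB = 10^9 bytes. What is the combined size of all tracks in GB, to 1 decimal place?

Track A: 13 minutes 18 seconds = 798 s; 384,000 × 798 × 3 × 2 = 1,838,592,000 bytes.
Track B: 144,000 × 475 × 4 × 4 = 1,094,400,000 bytes.
Track C: 8,000 × 3 × 2 × 2 = 96,000 bytes.
Total = 2,933,088,000 bytes = 2.9 GB.

2.9 GB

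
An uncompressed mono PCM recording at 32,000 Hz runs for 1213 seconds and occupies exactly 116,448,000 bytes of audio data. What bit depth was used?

24 bits

Bytes per sample = 116,448,000 / (32,000 × 1,213 × 1) = 116,448,000 / 38,816,000 = 3.
Bit depth = 3 × 8 = 24 bits.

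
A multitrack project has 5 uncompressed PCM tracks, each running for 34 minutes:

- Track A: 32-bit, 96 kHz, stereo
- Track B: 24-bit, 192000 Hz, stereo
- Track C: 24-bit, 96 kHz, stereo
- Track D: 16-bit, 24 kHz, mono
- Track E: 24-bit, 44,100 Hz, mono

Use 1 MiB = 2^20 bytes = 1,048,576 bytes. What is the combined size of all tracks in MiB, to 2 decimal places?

5206.73 MiB

34 minutes = 2,040 s.
Track A: 96,000 × 2,040 × 4 × 2 = 1,566,720,000 bytes.
Track B: 192,000 × 2,040 × 3 × 2 = 2,350,080,000 bytes.
Track C: 96,000 × 2,040 × 3 × 2 = 1,175,040,000 bytes.
Track D: 24,000 × 2,040 × 2 × 1 = 97,920,000 bytes.
Track E: 44,100 × 2,040 × 3 × 1 = 269,892,000 bytes.
Total = 5,459,652,000 bytes = 5206.73 MiB.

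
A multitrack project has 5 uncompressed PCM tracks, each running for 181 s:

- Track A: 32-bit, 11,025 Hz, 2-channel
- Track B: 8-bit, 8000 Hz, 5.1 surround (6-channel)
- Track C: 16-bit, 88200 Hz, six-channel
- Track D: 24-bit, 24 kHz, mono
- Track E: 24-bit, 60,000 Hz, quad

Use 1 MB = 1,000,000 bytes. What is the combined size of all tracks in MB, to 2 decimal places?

359.57 MB

Track A: 11,025 × 181 × 4 × 2 = 15,964,200 bytes.
Track B: 8,000 × 181 × 1 × 6 = 8,688,000 bytes.
Track C: 88,200 × 181 × 2 × 6 = 191,570,400 bytes.
Track D: 24,000 × 181 × 3 × 1 = 13,032,000 bytes.
Track E: 60,000 × 181 × 3 × 4 = 130,320,000 bytes.
Total = 359,574,600 bytes = 359.57 MB.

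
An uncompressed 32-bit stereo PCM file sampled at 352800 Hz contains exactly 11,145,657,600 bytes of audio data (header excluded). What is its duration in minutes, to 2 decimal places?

Byte rate = 352,800 × 4 × 2 = 2,822,400 bytes/s.
Duration = 11,145,657,600 / 2,822,400 = 3,949 s.
3,949 s / 60 = 65.82 minutes.

65.82 minutes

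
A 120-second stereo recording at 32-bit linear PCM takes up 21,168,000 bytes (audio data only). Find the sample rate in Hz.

22,050 Hz

Bytes = sample_rate × seconds × bytes_per_sample × channels.
sample_rate = 21,168,000 / (120 × 4 × 2) = 21,168,000 / 960 = 22,050 Hz.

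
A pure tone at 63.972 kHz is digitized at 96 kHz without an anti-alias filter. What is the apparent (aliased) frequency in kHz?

32.028 kHz

Nyquist = 96,000/2 = 48,000 Hz; 63,972 Hz exceeds it.
Alias = |63,972 − 1×96,000| = |63,972 − 96,000| = 32,028 Hz = 32.028 kHz.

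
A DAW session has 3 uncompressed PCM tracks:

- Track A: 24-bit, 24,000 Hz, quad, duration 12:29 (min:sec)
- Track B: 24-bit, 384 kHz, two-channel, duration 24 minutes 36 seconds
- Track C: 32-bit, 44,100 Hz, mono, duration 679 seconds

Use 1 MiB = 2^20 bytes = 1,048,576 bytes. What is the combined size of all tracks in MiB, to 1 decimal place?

Track A: 12:29 (min:sec) = 749 s; 24,000 × 749 × 3 × 4 = 215,712,000 bytes.
Track B: 24 minutes 36 seconds = 1,476 s; 384,000 × 1,476 × 3 × 2 = 3,400,704,000 bytes.
Track C: 44,100 × 679 × 4 × 1 = 119,775,600 bytes.
Total = 3,736,191,600 bytes = 3563.1 MiB.

3563.1 MiB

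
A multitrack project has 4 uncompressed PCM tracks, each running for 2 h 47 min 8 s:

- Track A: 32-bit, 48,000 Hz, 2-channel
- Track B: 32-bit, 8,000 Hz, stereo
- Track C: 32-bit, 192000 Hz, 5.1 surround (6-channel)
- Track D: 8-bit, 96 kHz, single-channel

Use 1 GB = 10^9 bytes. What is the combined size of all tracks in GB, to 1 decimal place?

2 h 47 min 8 s = 10,028 s.
Track A: 48,000 × 10,028 × 4 × 2 = 3,850,752,000 bytes.
Track B: 8,000 × 10,028 × 4 × 2 = 641,792,000 bytes.
Track C: 192,000 × 10,028 × 4 × 6 = 46,209,024,000 bytes.
Track D: 96,000 × 10,028 × 1 × 1 = 962,688,000 bytes.
Total = 51,664,256,000 bytes = 51.7 GB.

51.7 GB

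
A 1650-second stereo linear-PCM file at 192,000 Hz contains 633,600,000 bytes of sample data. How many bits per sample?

Bytes per sample = 633,600,000 / (192,000 × 1,650 × 2) = 633,600,000 / 633,600,000 = 1.
Bit depth = 1 × 8 = 8 bits.

8 bits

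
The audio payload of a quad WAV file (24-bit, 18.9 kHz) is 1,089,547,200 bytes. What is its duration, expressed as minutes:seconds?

80:04

Byte rate = 18,900 × 3 × 4 = 226,800 bytes/s.
Duration = 1,089,547,200 / 226,800 = 4,804 s.
4,804 s = 80:04.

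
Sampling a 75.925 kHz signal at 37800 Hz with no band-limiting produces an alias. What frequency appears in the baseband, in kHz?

0.325 kHz

Nyquist = 37,800/2 = 18,900 Hz; 75,925 Hz exceeds it.
Alias = |75,925 − 2×37,800| = |75,925 − 75,600| = 325 Hz = 0.325 kHz.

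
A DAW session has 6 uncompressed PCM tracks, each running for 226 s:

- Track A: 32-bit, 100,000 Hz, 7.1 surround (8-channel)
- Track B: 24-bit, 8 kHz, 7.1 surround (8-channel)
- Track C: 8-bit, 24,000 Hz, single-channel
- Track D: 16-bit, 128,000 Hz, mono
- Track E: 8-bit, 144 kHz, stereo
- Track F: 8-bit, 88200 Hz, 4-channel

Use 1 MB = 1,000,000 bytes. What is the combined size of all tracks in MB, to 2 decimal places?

Track A: 100,000 × 226 × 4 × 8 = 723,200,000 bytes.
Track B: 8,000 × 226 × 3 × 8 = 43,392,000 bytes.
Track C: 24,000 × 226 × 1 × 1 = 5,424,000 bytes.
Track D: 128,000 × 226 × 2 × 1 = 57,856,000 bytes.
Track E: 144,000 × 226 × 1 × 2 = 65,088,000 bytes.
Track F: 88,200 × 226 × 1 × 4 = 79,732,800 bytes.
Total = 974,692,800 bytes = 974.69 MB.

974.69 MB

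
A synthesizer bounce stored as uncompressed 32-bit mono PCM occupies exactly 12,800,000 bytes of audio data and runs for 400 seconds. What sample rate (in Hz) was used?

Bytes = sample_rate × seconds × bytes_per_sample × channels.
sample_rate = 12,800,000 / (400 × 4 × 1) = 12,800,000 / 1,600 = 8,000 Hz.

8,000 Hz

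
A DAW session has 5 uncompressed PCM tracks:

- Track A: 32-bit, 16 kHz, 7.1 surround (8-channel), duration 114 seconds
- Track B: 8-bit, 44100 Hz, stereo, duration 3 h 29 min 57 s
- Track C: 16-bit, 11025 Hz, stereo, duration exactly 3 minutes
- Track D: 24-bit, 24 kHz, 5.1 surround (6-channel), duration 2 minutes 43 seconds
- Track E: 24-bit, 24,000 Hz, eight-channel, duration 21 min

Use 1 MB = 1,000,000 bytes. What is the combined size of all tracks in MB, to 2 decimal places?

Track A: 16,000 × 114 × 4 × 8 = 58,368,000 bytes.
Track B: 3 h 29 min 57 s = 12,597 s; 44,100 × 12,597 × 1 × 2 = 1,111,055,400 bytes.
Track C: exactly 3 minutes = 180 s; 11,025 × 180 × 2 × 2 = 7,938,000 bytes.
Track D: 2 minutes 43 seconds = 163 s; 24,000 × 163 × 3 × 6 = 70,416,000 bytes.
Track E: 21 min = 1,260 s; 24,000 × 1,260 × 3 × 8 = 725,760,000 bytes.
Total = 1,973,537,400 bytes = 1973.54 MB.

1973.54 MB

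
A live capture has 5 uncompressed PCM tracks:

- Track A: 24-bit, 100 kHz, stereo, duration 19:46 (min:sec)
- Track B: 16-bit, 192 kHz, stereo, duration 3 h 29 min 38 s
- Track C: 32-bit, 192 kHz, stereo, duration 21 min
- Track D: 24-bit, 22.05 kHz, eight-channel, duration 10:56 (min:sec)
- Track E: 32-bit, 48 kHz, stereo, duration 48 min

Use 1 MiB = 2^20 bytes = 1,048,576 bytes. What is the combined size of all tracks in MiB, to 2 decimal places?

13122.50 MiB

Track A: 19:46 (min:sec) = 1,186 s; 100,000 × 1,186 × 3 × 2 = 711,600,000 bytes.
Track B: 3 h 29 min 38 s = 12,578 s; 192,000 × 12,578 × 2 × 2 = 9,659,904,000 bytes.
Track C: 21 min = 1,260 s; 192,000 × 1,260 × 4 × 2 = 1,935,360,000 bytes.
Track D: 10:56 (min:sec) = 656 s; 22,050 × 656 × 3 × 8 = 347,155,200 bytes.
Track E: 48 min = 2,880 s; 48,000 × 2,880 × 4 × 2 = 1,105,920,000 bytes.
Total = 13,759,939,200 bytes = 13122.50 MiB.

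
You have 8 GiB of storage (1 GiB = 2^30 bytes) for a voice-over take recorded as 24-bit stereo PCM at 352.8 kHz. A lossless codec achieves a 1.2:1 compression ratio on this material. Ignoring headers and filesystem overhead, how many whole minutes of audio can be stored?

81 minutes

Uncompressed byte rate = 352,800 × 3 × 2 = 2,116,800 bytes/s.
After 1.2:1 compression, effective rate ≈ 1764000 bytes/s.
Capacity = 8 × 1,073,741,824 = 8,589,934,592 bytes.
8,589,934,592 / effective rate ≈ 4869.58 s → 81 minutes.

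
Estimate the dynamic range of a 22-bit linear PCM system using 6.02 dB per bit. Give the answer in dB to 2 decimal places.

22 × 6.02 = 132.44 dB.

132.44 dB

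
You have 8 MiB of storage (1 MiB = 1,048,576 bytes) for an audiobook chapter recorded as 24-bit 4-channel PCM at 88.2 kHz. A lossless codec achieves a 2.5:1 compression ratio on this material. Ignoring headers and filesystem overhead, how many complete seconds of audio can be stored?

19 seconds

Uncompressed byte rate = 88,200 × 3 × 4 = 1,058,400 bytes/s.
After 2.5:1 compression, effective rate ≈ 423360 bytes/s.
Capacity = 8 × 1,048,576 = 8,388,608 bytes.
8,388,608 / effective rate ≈ 19.81 s → 19 seconds.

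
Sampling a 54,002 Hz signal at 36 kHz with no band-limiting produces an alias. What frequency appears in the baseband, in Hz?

17,998 Hz

Nyquist = 36,000/2 = 18,000 Hz; 54,002 Hz exceeds it.
Alias = |54,002 − 2×36,000| = |54,002 − 72,000| = 17,998 Hz.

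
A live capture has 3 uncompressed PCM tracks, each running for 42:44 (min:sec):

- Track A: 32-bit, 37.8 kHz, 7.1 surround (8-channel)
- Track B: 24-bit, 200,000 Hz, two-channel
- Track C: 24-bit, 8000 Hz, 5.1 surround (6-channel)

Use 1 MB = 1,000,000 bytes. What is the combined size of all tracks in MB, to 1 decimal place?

6547.4 MB

42:44 (min:sec) = 2,564 s.
Track A: 37,800 × 2,564 × 4 × 8 = 3,101,414,400 bytes.
Track B: 200,000 × 2,564 × 3 × 2 = 3,076,800,000 bytes.
Track C: 8,000 × 2,564 × 3 × 6 = 369,216,000 bytes.
Total = 6,547,430,400 bytes = 6547.4 MB.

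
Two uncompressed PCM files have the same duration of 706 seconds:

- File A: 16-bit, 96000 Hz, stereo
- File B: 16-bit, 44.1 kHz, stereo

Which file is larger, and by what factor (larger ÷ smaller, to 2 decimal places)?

File A: 96,000 × 2 × 2 = 384,000 bytes/s.
File B: 44,100 × 2 × 2 = 176,400 bytes/s.
File A is larger; ratio = 271,104,000 / 124,538,400 = 2.18.

File A, by a factor of 2.18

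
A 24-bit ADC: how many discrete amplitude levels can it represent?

16,777,216 levels

2^24 = 16,777,216.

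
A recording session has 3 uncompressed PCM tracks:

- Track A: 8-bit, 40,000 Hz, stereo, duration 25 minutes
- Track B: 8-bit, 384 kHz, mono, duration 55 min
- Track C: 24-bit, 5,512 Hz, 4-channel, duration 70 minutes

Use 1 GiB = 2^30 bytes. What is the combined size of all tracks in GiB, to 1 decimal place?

Track A: 25 minutes = 1,500 s; 40,000 × 1,500 × 1 × 2 = 120,000,000 bytes.
Track B: 55 min = 3,300 s; 384,000 × 3,300 × 1 × 1 = 1,267,200,000 bytes.
Track C: 70 minutes = 4,200 s; 5,512 × 4,200 × 3 × 4 = 277,804,800 bytes.
Total = 1,665,004,800 bytes = 1.6 GiB.

1.6 GiB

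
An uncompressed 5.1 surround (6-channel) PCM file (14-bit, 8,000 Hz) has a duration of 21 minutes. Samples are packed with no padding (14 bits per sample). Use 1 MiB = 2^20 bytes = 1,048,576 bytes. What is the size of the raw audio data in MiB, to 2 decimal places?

100.94 MiB

Duration = 21 minutes = 1,260 s.
Bits = 8,000 × 1,260 × 14 × 6 = 846,720,000 bits = 105,840,000 bytes.
105,840,000 / 1,048,576 = 100.94 MiB.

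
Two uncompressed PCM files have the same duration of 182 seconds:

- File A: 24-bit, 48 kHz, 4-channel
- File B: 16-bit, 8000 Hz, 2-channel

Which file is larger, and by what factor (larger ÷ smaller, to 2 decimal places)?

File A: 48,000 × 3 × 4 = 576,000 bytes/s.
File B: 8,000 × 2 × 2 = 32,000 bytes/s.
File A is larger; ratio = 104,832,000 / 5,824,000 = 18.00.

File A, by a factor of 18.00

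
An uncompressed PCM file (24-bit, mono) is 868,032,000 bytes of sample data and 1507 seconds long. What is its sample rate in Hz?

Bytes = sample_rate × seconds × bytes_per_sample × channels.
sample_rate = 868,032,000 / (1,507 × 3 × 1) = 868,032,000 / 4,521 = 192,000 Hz.

192,000 Hz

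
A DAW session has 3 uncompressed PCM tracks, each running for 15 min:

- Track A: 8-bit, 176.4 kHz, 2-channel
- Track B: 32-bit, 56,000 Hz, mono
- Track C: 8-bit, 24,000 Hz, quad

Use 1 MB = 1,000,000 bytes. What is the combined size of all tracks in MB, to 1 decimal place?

605.5 MB

15 min = 900 s.
Track A: 176,400 × 900 × 1 × 2 = 317,520,000 bytes.
Track B: 56,000 × 900 × 4 × 1 = 201,600,000 bytes.
Track C: 24,000 × 900 × 1 × 4 = 86,400,000 bytes.
Total = 605,520,000 bytes = 605.5 MB.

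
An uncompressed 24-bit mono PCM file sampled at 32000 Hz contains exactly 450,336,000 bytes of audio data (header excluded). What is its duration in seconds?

Byte rate = 32,000 × 3 × 1 = 96,000 bytes/s.
Duration = 450,336,000 / 96,000 = 4,691 s.

4,691 seconds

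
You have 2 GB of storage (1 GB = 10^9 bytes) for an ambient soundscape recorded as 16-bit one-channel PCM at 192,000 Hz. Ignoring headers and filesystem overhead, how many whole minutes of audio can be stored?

86 minutes

Uncompressed byte rate = 192,000 × 2 × 1 = 384,000 bytes/s.
Capacity = 2 × 1,000,000,000 = 2,000,000,000 bytes.
2,000,000,000 / 384,000 ≈ 5208.33 s → 86 minutes.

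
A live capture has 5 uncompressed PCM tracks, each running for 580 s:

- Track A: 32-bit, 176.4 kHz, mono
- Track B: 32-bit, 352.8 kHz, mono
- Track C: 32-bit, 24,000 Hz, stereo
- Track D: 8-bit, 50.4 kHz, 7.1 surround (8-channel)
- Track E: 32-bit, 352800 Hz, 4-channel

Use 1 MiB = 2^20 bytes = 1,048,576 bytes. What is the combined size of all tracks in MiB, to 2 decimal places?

4622.41 MiB

Track A: 176,400 × 580 × 4 × 1 = 409,248,000 bytes.
Track B: 352,800 × 580 × 4 × 1 = 818,496,000 bytes.
Track C: 24,000 × 580 × 4 × 2 = 111,360,000 bytes.
Track D: 50,400 × 580 × 1 × 8 = 233,856,000 bytes.
Track E: 352,800 × 580 × 4 × 4 = 3,273,984,000 bytes.
Total = 4,846,944,000 bytes = 4622.41 MiB.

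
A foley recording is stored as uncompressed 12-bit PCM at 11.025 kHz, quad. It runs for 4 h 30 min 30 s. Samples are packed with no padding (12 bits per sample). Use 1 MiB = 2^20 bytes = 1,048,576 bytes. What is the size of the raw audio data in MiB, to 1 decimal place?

1023.9 MiB

Duration = 4 h 30 min 30 s = 16,230 s.
Bits = 11,025 × 16,230 × 12 × 4 = 8,588,916,000 bits = 1,073,614,500 bytes.
1,073,614,500 / 1,048,576 = 1023.9 MiB.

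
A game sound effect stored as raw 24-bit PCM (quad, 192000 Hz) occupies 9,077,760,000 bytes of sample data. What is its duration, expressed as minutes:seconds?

Byte rate = 192,000 × 3 × 4 = 2,304,000 bytes/s.
Duration = 9,077,760,000 / 2,304,000 = 3,940 s.
3,940 s = 65:40.

65:40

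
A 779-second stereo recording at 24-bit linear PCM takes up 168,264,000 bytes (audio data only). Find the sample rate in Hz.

Bytes = sample_rate × seconds × bytes_per_sample × channels.
sample_rate = 168,264,000 / (779 × 3 × 2) = 168,264,000 / 4,674 = 36,000 Hz.

36,000 Hz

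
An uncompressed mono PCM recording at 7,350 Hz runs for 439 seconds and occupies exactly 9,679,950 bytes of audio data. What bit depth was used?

Bytes per sample = 9,679,950 / (7,350 × 439 × 1) = 9,679,950 / 3,226,650 = 3.
Bit depth = 3 × 8 = 24 bits.

24 bits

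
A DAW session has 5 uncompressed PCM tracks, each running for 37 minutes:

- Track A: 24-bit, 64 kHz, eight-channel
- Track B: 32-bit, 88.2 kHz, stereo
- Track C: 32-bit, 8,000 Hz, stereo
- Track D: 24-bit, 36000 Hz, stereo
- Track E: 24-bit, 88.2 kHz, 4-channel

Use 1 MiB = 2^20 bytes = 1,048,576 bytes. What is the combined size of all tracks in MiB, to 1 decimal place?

37 minutes = 2,220 s.
Track A: 64,000 × 2,220 × 3 × 8 = 3,409,920,000 bytes.
Track B: 88,200 × 2,220 × 4 × 2 = 1,566,432,000 bytes.
Track C: 8,000 × 2,220 × 4 × 2 = 142,080,000 bytes.
Track D: 36,000 × 2,220 × 3 × 2 = 479,520,000 bytes.
Track E: 88,200 × 2,220 × 3 × 4 = 2,349,648,000 bytes.
Total = 7,947,600,000 bytes = 7579.4 MiB.

7579.4 MiB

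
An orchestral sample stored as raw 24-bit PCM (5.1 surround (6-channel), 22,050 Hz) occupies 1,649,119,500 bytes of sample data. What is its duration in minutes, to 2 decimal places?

69.25 minutes

Byte rate = 22,050 × 3 × 6 = 396,900 bytes/s.
Duration = 1,649,119,500 / 396,900 = 4,155 s.
4,155 s / 60 = 69.25 minutes.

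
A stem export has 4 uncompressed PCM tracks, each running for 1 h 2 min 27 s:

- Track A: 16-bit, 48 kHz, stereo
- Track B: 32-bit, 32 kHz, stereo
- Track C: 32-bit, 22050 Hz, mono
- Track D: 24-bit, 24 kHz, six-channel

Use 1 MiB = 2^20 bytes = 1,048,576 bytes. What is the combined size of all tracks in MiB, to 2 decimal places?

3459.78 MiB

1 h 2 min 27 s = 3,747 s.
Track A: 48,000 × 3,747 × 2 × 2 = 719,424,000 bytes.
Track B: 32,000 × 3,747 × 4 × 2 = 959,232,000 bytes.
Track C: 22,050 × 3,747 × 4 × 1 = 330,485,400 bytes.
Track D: 24,000 × 3,747 × 3 × 6 = 1,618,704,000 bytes.
Total = 3,627,845,400 bytes = 3459.78 MiB.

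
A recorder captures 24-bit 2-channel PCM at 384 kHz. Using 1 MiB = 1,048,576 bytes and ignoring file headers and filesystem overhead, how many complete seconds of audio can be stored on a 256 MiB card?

116 seconds

Uncompressed byte rate = 384,000 × 3 × 2 = 2,304,000 bytes/s.
Capacity = 256 × 1,048,576 = 268,435,456 bytes.
268,435,456 / 2,304,000 ≈ 116.51 s → 116 seconds.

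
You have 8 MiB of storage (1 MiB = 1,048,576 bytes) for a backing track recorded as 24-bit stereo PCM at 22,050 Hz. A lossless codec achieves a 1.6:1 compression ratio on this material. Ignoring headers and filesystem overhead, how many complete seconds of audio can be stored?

101 seconds

Uncompressed byte rate = 22,050 × 3 × 2 = 132,300 bytes/s.
After 1.6:1 compression, effective rate ≈ 82687.5 bytes/s.
Capacity = 8 × 1,048,576 = 8,388,608 bytes.
8,388,608 / effective rate ≈ 101.45 s → 101 seconds.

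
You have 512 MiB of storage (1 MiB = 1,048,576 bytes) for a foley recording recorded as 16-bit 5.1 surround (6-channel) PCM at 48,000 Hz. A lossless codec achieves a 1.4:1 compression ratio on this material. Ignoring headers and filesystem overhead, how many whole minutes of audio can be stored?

Uncompressed byte rate = 48,000 × 2 × 6 = 576,000 bytes/s.
After 1.4:1 compression, effective rate ≈ 411428.57 bytes/s.
Capacity = 512 × 1,048,576 = 536,870,912 bytes.
536,870,912 / effective rate ≈ 1304.89 s → 21 minutes.

21 minutes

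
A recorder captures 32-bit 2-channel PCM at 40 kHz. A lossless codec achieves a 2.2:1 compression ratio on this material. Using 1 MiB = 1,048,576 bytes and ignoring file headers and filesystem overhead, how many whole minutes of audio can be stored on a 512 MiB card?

Uncompressed byte rate = 40,000 × 4 × 2 = 320,000 bytes/s.
After 2.2:1 compression, effective rate ≈ 145454.55 bytes/s.
Capacity = 512 × 1,048,576 = 536,870,912 bytes.
536,870,912 / effective rate ≈ 3690.99 s → 61 minutes.

61 minutes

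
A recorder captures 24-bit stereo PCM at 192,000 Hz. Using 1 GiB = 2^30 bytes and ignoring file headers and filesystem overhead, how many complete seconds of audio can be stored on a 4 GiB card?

3,728 seconds

Uncompressed byte rate = 192,000 × 3 × 2 = 1,152,000 bytes/s.
Capacity = 4 × 1,073,741,824 = 4,294,967,296 bytes.
4,294,967,296 / 1,152,000 ≈ 3728.27 s → 3,728 seconds.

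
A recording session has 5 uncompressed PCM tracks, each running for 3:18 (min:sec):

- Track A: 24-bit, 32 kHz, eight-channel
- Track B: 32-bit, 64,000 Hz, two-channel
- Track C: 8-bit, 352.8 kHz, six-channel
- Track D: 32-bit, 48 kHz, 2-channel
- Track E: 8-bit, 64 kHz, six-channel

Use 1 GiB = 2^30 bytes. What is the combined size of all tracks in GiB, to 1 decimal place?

0.8 GiB

3:18 (min:sec) = 198 s.
Track A: 32,000 × 198 × 3 × 8 = 152,064,000 bytes.
Track B: 64,000 × 198 × 4 × 2 = 101,376,000 bytes.
Track C: 352,800 × 198 × 1 × 6 = 419,126,400 bytes.
Track D: 48,000 × 198 × 4 × 2 = 76,032,000 bytes.
Track E: 64,000 × 198 × 1 × 6 = 76,032,000 bytes.
Total = 824,630,400 bytes = 0.8 GiB.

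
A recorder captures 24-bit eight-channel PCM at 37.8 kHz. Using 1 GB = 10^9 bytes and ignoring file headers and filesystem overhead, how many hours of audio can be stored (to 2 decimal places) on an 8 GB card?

Uncompressed byte rate = 37,800 × 3 × 8 = 907,200 bytes/s.
Capacity = 8 × 1,000,000,000 = 8,000,000,000 bytes.
8,000,000,000 / 907,200 ≈ 8818.34 s → 2.45 hours.

2.45 hours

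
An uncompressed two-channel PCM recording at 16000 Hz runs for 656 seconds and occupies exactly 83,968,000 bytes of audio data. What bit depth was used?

Bytes per sample = 83,968,000 / (16,000 × 656 × 2) = 83,968,000 / 20,992,000 = 4.
Bit depth = 4 × 8 = 32 bits.

32 bits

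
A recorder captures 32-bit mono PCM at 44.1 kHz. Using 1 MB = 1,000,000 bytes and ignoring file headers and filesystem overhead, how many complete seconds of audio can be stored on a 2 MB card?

11 seconds

Uncompressed byte rate = 44,100 × 4 × 1 = 176,400 bytes/s.
Capacity = 2 × 1,000,000 = 2,000,000 bytes.
2,000,000 / 176,400 ≈ 11.34 s → 11 seconds.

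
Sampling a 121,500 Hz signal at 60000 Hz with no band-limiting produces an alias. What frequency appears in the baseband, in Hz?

1,500 Hz

Nyquist = 60,000/2 = 30,000 Hz; 121,500 Hz exceeds it.
Alias = |121,500 − 2×60,000| = |121,500 − 120,000| = 1,500 Hz.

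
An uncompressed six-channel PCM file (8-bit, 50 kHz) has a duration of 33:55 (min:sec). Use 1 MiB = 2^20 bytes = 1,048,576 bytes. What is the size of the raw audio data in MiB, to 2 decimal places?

Duration = 33:55 (min:sec) = 2,035 s.
Bytes = 50,000 samples/s × 2,035 s × 1 bytes/sample × 6 ch = 610,500,000 bytes.
610,500,000 / 1,048,576 = 582.22 MiB.

582.22 MiB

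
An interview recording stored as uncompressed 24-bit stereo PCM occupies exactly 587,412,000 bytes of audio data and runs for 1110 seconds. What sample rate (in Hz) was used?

Bytes = sample_rate × seconds × bytes_per_sample × channels.
sample_rate = 587,412,000 / (1,110 × 3 × 2) = 587,412,000 / 6,660 = 88,200 Hz.

88,200 Hz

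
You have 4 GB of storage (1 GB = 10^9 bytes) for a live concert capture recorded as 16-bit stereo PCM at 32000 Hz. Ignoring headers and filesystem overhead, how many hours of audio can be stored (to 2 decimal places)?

8.68 hours

Uncompressed byte rate = 32,000 × 2 × 2 = 128,000 bytes/s.
Capacity = 4 × 1,000,000,000 = 4,000,000,000 bytes.
4,000,000,000 / 128,000 ≈ 31250 s → 8.68 hours.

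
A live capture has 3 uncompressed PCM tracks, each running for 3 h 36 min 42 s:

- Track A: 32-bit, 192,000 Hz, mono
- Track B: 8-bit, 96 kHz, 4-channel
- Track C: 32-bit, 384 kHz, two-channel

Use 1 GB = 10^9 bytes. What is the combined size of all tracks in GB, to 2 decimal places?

3 h 36 min 42 s = 13,002 s.
Track A: 192,000 × 13,002 × 4 × 1 = 9,985,536,000 bytes.
Track B: 96,000 × 13,002 × 1 × 4 = 4,992,768,000 bytes.
Track C: 384,000 × 13,002 × 4 × 2 = 39,942,144,000 bytes.
Total = 54,920,448,000 bytes = 54.92 GB.

54.92 GB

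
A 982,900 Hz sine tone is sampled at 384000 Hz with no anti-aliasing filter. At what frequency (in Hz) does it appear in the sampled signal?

169,100 Hz

Nyquist = 384,000/2 = 192,000 Hz; 982,900 Hz exceeds it.
Alias = |982,900 − 3×384,000| = |982,900 − 1,152,000| = 169,100 Hz.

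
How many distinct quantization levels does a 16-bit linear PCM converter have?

2^16 = 65,536.

65,536 levels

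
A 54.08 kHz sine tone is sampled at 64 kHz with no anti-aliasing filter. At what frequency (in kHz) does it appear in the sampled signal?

9.92 kHz

Nyquist = 64,000/2 = 32,000 Hz; 54,080 Hz exceeds it.
Alias = |54,080 − 1×64,000| = |54,080 − 64,000| = 9,920 Hz = 9.92 kHz.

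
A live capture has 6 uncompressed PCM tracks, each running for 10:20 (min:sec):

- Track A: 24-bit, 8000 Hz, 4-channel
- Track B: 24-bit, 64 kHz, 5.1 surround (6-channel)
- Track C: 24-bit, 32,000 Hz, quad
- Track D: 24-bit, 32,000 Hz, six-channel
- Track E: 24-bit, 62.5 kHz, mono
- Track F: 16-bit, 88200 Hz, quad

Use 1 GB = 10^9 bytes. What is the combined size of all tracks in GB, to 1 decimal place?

10:20 (min:sec) = 620 s.
Track A: 8,000 × 620 × 3 × 4 = 59,520,000 bytes.
Track B: 64,000 × 620 × 3 × 6 = 714,240,000 bytes.
Track C: 32,000 × 620 × 3 × 4 = 238,080,000 bytes.
Track D: 32,000 × 620 × 3 × 6 = 357,120,000 bytes.
Track E: 62,500 × 620 × 3 × 1 = 116,250,000 bytes.
Track F: 88,200 × 620 × 2 × 4 = 437,472,000 bytes.
Total = 1,922,682,000 bytes = 1.9 GB.

1.9 GB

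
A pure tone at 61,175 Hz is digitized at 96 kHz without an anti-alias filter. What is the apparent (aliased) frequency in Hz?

Nyquist = 96,000/2 = 48,000 Hz; 61,175 Hz exceeds it.
Alias = |61,175 − 1×96,000| = |61,175 − 96,000| = 34,825 Hz.

34,825 Hz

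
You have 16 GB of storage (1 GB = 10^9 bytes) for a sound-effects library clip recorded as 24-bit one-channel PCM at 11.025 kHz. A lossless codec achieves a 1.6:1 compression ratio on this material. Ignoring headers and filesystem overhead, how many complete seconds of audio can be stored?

773,998 seconds

Uncompressed byte rate = 11,025 × 3 × 1 = 33,075 bytes/s.
After 1.6:1 compression, effective rate ≈ 20671.88 bytes/s.
Capacity = 16 × 1,000,000,000 = 16,000,000,000 bytes.
16,000,000,000 / effective rate ≈ 773998.49 s → 773,998 seconds.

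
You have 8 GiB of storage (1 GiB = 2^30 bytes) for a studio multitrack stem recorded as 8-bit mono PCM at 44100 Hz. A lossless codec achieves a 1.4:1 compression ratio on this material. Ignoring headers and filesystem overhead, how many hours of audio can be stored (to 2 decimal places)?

75.75 hours

Uncompressed byte rate = 44,100 × 1 × 1 = 44,100 bytes/s.
After 1.4:1 compression, effective rate ≈ 31500 bytes/s.
Capacity = 8 × 1,073,741,824 = 8,589,934,592 bytes.
8,589,934,592 / effective rate ≈ 272696.34 s → 75.75 hours.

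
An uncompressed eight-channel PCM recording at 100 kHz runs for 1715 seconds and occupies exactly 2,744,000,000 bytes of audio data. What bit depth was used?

Bytes per sample = 2,744,000,000 / (100,000 × 1,715 × 8) = 2,744,000,000 / 1,372,000,000 = 2.
Bit depth = 2 × 8 = 16 bits.

16 bits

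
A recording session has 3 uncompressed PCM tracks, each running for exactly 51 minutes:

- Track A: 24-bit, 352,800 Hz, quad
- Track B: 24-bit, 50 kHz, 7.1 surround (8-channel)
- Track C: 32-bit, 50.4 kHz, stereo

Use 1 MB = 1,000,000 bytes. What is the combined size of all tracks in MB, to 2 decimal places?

17860.61 MB

exactly 51 minutes = 3,060 s.
Track A: 352,800 × 3,060 × 3 × 4 = 12,954,816,000 bytes.
Track B: 50,000 × 3,060 × 3 × 8 = 3,672,000,000 bytes.
Track C: 50,400 × 3,060 × 4 × 2 = 1,233,792,000 bytes.
Total = 17,860,608,000 bytes = 17860.61 MB.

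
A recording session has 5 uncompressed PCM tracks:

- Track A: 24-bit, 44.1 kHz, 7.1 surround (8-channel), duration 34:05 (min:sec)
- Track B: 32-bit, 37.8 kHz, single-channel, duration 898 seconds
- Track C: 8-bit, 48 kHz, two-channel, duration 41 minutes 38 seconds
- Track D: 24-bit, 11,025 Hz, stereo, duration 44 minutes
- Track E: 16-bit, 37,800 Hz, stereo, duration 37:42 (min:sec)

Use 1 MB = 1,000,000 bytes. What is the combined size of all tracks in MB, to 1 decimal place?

Track A: 34:05 (min:sec) = 2,045 s; 44,100 × 2,045 × 3 × 8 = 2,164,428,000 bytes.
Track B: 37,800 × 898 × 4 × 1 = 135,777,600 bytes.
Track C: 41 minutes 38 seconds = 2,498 s; 48,000 × 2,498 × 1 × 2 = 239,808,000 bytes.
Track D: 44 minutes = 2,640 s; 11,025 × 2,640 × 3 × 2 = 174,636,000 bytes.
Track E: 37:42 (min:sec) = 2,262 s; 37,800 × 2,262 × 2 × 2 = 342,014,400 bytes.
Total = 3,056,664,000 bytes = 3056.7 MB.

3056.7 MB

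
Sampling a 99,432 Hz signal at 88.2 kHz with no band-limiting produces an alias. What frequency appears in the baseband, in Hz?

11,232 Hz

Nyquist = 88,200/2 = 44,100 Hz; 99,432 Hz exceeds it.
Alias = |99,432 − 1×88,200| = |99,432 − 88,200| = 11,232 Hz.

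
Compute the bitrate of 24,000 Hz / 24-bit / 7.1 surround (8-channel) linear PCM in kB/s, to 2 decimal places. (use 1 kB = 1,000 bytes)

576.00 kB/s

Bit rate = 24,000 × 24 × 8 = 4,608,000 bits/s.
4,608,000 / 8 = 576,000 B/s = 576.00 kB/s.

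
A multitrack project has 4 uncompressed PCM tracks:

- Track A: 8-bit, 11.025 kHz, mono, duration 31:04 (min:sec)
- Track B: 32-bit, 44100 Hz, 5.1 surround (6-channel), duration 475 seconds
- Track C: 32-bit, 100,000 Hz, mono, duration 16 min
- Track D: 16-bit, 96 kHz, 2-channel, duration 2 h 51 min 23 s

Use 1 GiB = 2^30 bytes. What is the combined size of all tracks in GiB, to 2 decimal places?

4.52 GiB

Track A: 31:04 (min:sec) = 1,864 s; 11,025 × 1,864 × 1 × 1 = 20,550,600 bytes.
Track B: 44,100 × 475 × 4 × 6 = 502,740,000 bytes.
Track C: 16 min = 960 s; 100,000 × 960 × 4 × 1 = 384,000,000 bytes.
Track D: 2 h 51 min 23 s = 10,283 s; 96,000 × 10,283 × 2 × 2 = 3,948,672,000 bytes.
Total = 4,855,962,600 bytes = 4.52 GiB.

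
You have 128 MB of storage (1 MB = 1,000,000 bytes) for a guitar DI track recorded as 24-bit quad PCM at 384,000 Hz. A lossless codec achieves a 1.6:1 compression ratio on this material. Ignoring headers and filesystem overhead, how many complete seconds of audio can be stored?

44 seconds

Uncompressed byte rate = 384,000 × 3 × 4 = 4,608,000 bytes/s.
After 1.6:1 compression, effective rate ≈ 2880000 bytes/s.
Capacity = 128 × 1,000,000 = 128,000,000 bytes.
128,000,000 / effective rate ≈ 44.44 s → 44 seconds.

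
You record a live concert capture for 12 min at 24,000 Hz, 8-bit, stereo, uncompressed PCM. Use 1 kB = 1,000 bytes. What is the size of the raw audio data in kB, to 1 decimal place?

34560.0 kB

Duration = 12 min = 720 s.
Bytes = 24,000 samples/s × 720 s × 1 bytes/sample × 2 ch = 34,560,000 bytes.
34,560,000 / 1,000 = 34560.0 kB.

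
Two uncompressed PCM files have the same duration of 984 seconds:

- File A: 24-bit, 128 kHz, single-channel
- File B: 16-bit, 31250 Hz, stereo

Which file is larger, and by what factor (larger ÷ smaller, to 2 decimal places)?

File A, by a factor of 3.07

File A: 128,000 × 3 × 1 = 384,000 bytes/s.
File B: 31,250 × 2 × 2 = 125,000 bytes/s.
File A is larger; ratio = 377,856,000 / 123,000,000 = 3.07.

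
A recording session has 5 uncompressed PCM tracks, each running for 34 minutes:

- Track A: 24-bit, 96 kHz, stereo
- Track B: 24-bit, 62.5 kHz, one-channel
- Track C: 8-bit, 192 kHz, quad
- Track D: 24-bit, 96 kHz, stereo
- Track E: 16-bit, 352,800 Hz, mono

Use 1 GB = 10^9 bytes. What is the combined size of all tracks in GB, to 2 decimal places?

5.74 GB

34 minutes = 2,040 s.
Track A: 96,000 × 2,040 × 3 × 2 = 1,175,040,000 bytes.
Track B: 62,500 × 2,040 × 3 × 1 = 382,500,000 bytes.
Track C: 192,000 × 2,040 × 1 × 4 = 1,566,720,000 bytes.
Track D: 96,000 × 2,040 × 3 × 2 = 1,175,040,000 bytes.
Track E: 352,800 × 2,040 × 2 × 1 = 1,439,424,000 bytes.
Total = 5,738,724,000 bytes = 5.74 GB.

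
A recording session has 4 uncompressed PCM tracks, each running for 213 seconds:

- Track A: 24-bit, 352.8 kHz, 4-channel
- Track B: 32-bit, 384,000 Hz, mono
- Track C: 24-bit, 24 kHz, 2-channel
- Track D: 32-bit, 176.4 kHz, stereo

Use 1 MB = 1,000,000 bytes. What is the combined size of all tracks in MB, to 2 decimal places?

Track A: 352,800 × 213 × 3 × 4 = 901,756,800 bytes.
Track B: 384,000 × 213 × 4 × 1 = 327,168,000 bytes.
Track C: 24,000 × 213 × 3 × 2 = 30,672,000 bytes.
Track D: 176,400 × 213 × 4 × 2 = 300,585,600 bytes.
Total = 1,560,182,400 bytes = 1560.18 MB.

1560.18 MB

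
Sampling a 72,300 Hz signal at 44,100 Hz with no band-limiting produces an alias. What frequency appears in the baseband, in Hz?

15,900 Hz

Nyquist = 44,100/2 = 22,050 Hz; 72,300 Hz exceeds it.
Alias = |72,300 − 2×44,100| = |72,300 − 88,200| = 15,900 Hz.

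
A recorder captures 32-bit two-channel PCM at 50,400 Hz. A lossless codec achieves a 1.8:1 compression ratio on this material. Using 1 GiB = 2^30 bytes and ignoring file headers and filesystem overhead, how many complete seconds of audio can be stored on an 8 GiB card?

38,347 seconds

Uncompressed byte rate = 50,400 × 4 × 2 = 403,200 bytes/s.
After 1.8:1 compression, effective rate ≈ 224000 bytes/s.
Capacity = 8 × 1,073,741,824 = 8,589,934,592 bytes.
8,589,934,592 / effective rate ≈ 38347.92 s → 38,347 seconds.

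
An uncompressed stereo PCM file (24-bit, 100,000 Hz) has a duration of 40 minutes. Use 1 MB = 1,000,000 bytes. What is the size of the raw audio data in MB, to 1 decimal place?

1440.0 MB

Duration = 40 minutes = 2,400 s.
Bytes = 100,000 samples/s × 2,400 s × 3 bytes/sample × 2 ch = 1,440,000,000 bytes.
1,440,000,000 / 1,000,000 = 1440.0 MB.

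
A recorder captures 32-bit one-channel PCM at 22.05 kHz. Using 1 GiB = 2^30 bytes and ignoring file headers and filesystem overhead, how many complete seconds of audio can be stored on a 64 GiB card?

779,132 seconds

Uncompressed byte rate = 22,050 × 4 × 1 = 88,200 bytes/s.
Capacity = 64 × 1,073,741,824 = 68,719,476,736 bytes.
68,719,476,736 / 88,200 ≈ 779132.39 s → 779,132 seconds.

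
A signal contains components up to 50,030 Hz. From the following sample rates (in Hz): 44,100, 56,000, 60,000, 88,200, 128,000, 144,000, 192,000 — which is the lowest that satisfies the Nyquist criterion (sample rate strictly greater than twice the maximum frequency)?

128,000 Hz

Need sample rate > 2 × 50,030 = 100,060 Hz.
Lowest listed rate above 100,060 Hz is 128,000 Hz.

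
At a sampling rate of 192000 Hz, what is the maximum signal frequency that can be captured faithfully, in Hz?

96,000 Hz

Nyquist frequency = sample rate / 2 = 192,000 / 2 = 96,000 Hz.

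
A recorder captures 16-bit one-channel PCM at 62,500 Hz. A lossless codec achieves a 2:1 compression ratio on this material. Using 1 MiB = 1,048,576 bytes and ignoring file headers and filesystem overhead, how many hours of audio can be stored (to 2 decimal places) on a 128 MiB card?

0.60 hours

Uncompressed byte rate = 62,500 × 2 × 1 = 125,000 bytes/s.
After 2:1 compression, effective rate ≈ 62500 bytes/s.
Capacity = 128 × 1,048,576 = 134,217,728 bytes.
134,217,728 / effective rate ≈ 2147.48 s → 0.60 hours.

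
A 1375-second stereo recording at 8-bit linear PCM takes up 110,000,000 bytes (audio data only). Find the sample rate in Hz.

40,000 Hz

Bytes = sample_rate × seconds × bytes_per_sample × channels.
sample_rate = 110,000,000 / (1,375 × 1 × 2) = 110,000,000 / 2,750 = 40,000 Hz.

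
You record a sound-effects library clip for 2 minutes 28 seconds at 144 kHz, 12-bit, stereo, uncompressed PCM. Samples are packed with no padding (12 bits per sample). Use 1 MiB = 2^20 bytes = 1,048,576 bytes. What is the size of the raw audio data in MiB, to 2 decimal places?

Duration = 2 minutes 28 seconds = 148 s.
Bits = 144,000 × 148 × 12 × 2 = 511,488,000 bits = 63,936,000 bytes.
63,936,000 / 1,048,576 = 60.97 MiB.

60.97 MiB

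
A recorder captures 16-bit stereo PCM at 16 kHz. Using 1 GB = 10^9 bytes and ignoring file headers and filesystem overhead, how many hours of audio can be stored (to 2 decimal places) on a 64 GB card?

Uncompressed byte rate = 16,000 × 2 × 2 = 64,000 bytes/s.
Capacity = 64 × 1,000,000,000 = 64,000,000,000 bytes.
64,000,000,000 / 64,000 ≈ 1000000 s → 277.78 hours.

277.78 hours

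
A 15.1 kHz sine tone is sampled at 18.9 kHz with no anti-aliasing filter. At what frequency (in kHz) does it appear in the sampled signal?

3.8 kHz

Nyquist = 18,900/2 = 9,450 Hz; 15,100 Hz exceeds it.
Alias = |15,100 − 1×18,900| = |15,100 − 18,900| = 3,800 Hz = 3.8 kHz.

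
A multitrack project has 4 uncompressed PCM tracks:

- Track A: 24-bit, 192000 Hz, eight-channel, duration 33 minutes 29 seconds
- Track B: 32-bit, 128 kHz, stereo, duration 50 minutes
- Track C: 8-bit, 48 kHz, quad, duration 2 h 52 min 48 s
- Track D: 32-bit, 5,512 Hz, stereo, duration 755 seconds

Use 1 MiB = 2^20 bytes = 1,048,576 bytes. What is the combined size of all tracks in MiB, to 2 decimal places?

13688.49 MiB

Track A: 33 minutes 29 seconds = 2,009 s; 192,000 × 2,009 × 3 × 8 = 9,257,472,000 bytes.
Track B: 50 minutes = 3,000 s; 128,000 × 3,000 × 4 × 2 = 3,072,000,000 bytes.
Track C: 2 h 52 min 48 s = 10,368 s; 48,000 × 10,368 × 1 × 4 = 1,990,656,000 bytes.
Track D: 5,512 × 755 × 4 × 2 = 33,292,480 bytes.
Total = 14,353,420,480 bytes = 13688.49 MiB.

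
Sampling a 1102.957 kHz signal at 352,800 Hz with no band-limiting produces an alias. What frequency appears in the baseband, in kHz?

Nyquist = 352,800/2 = 176,400 Hz; 1,102,957 Hz exceeds it.
Alias = |1,102,957 − 3×352,800| = |1,102,957 − 1,058,400| = 44,557 Hz = 44.557 kHz.

44.557 kHz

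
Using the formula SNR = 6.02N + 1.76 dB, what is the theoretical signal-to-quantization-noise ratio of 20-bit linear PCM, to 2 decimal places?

122.16 dB

6.02 × 20 + 1.76 = 122.16 dB.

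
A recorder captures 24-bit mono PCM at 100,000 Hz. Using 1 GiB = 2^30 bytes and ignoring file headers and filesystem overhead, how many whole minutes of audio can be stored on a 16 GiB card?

Uncompressed byte rate = 100,000 × 3 × 1 = 300,000 bytes/s.
Capacity = 16 × 1,073,741,824 = 17,179,869,184 bytes.
17,179,869,184 / 300,000 ≈ 57266.23 s → 954 minutes.

954 minutes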